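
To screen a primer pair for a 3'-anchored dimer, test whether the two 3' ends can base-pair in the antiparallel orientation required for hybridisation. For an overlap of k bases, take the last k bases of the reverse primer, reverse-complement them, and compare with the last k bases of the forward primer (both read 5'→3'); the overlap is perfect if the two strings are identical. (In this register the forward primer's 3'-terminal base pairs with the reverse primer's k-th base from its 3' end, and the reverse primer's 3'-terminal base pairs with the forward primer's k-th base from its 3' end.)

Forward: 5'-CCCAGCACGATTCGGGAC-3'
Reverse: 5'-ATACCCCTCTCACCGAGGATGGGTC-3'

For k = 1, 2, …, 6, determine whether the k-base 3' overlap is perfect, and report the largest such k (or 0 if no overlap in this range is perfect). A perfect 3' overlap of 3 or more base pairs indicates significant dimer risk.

Last 6 bases (5'→3') — forward …CGGGAC, reverse …TGGGTC.
Reverse complement of the reverse primer's last 6 bases: GACCCA; its first k bases are the reverse complement of the reverse primer's last k bases, so a perfect k-base overlap needs the forward primer's last k bases to equal them.
Comparing (forward last k vs required): k=1: C vs G ✗; k=2: AC vs GA ✗; k=3: GAC vs GAC ✓; k=4: GGAC vs GACC ✗; k=5: GGGAC vs GACCC ✗; k=6: CGGGAC vs GACCCA ✗.
Only k = 3 is perfect, so the longest perfect 3' overlap is 3.

Longest perfect overlap: 3 complementary base pairs; significant dimer risk (threshold 3).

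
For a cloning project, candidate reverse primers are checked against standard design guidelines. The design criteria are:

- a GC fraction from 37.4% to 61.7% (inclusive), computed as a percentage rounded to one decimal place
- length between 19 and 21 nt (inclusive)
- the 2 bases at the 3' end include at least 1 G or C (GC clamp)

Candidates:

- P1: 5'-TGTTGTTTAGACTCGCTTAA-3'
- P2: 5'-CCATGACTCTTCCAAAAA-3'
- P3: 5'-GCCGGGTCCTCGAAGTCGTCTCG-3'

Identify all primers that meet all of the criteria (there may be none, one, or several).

None of the candidates satisfy all criteria.

P1 (20 nt, A=4 T=9 G=4 C=3): GC 7/20 = 35.0%, outside 37.4–61.7% ✗; length 20 ✓; 3' end AA has 0 G/C, need ≥1 ✗ — fails.
P2 (18 nt, A=7 T=4 G=1 C=6): GC 7/18 = 38.9% ✓; length 18, outside 19–21 ✗; 3' end AA has 0 G/C, need ≥1 ✗ — fails.
P3 (23 nt, A=2 T=5 G=8 C=8): GC 16/23 = 69.6%, outside 37.4–61.7% ✗; length 23, outside 19–21 ✗; 3' end CG has 2 G/C ✓ — fails.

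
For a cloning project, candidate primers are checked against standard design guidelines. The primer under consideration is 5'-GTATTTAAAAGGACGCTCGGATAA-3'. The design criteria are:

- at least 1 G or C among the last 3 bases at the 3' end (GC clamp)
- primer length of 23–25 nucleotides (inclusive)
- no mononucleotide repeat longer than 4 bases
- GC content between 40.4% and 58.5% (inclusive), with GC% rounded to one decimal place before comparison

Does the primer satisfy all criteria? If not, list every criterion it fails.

Base counts: A=9, T=6, G=6, C=3 (length 24).
GC clamp: 3' end TAA has 0 G/C, need ≥1 ✗
length: length 24 ✓
homopolymer run: longest run = 4 ✓
GC content: GC 9/24 = 37.5%, outside 40.4–58.5% ✗

Fails: GC clamp, GC content.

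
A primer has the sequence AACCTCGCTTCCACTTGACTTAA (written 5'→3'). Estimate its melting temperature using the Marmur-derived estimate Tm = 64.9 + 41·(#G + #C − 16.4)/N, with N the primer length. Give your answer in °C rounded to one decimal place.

Base counts: A=6, T=7, G=2, C=8; G+C = 10, N = 23.
Tm = 64.9 + 41·(10 − 16.4)/23 = 64.9 + -262.40/23 = 53.5°C.

53.5°C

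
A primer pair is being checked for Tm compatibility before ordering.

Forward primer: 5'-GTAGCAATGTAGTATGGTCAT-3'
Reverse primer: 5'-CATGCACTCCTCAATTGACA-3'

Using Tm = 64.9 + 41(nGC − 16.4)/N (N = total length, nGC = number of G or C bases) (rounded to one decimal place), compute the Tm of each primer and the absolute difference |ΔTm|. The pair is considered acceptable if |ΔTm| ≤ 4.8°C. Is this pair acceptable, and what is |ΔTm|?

Forward: G+C = 8, N = 21 → Tm = 64.9 + 41·(8 − 16.4)/21 = 48.5°C.
Reverse: G+C = 9, N = 20 → Tm = 64.9 + 41·(9 − 16.4)/20 = 49.7°C.
|ΔTm| = |48.5 − 49.7| = 1.2°C, ≤ 4.8°C.

|ΔTm| = 1.2°C; the pair is acceptable.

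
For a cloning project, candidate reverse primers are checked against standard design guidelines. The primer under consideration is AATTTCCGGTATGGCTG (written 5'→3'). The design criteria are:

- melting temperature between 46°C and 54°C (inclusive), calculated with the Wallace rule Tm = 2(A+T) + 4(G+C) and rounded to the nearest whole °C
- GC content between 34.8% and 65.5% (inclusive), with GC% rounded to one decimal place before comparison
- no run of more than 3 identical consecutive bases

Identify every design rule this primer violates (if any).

Meets all criteria.

Base counts: A=3, T=6, G=5, C=3 (length 17).
Tm: Tm = 2·9 + 4·8 = 50°C ✓
GC content: GC 8/17 = 47.1% ✓
homopolymer run: longest run = 3 ✓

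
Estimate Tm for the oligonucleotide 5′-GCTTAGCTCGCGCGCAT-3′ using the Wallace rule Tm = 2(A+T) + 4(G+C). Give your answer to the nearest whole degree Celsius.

Base counts: A=2, T=4, G=5, C=6 (length 17).
Tm = 2·(2+4) + 4·(5+6) = 2·6 + 4·11 = 12 + 44 = 56°C.

56°C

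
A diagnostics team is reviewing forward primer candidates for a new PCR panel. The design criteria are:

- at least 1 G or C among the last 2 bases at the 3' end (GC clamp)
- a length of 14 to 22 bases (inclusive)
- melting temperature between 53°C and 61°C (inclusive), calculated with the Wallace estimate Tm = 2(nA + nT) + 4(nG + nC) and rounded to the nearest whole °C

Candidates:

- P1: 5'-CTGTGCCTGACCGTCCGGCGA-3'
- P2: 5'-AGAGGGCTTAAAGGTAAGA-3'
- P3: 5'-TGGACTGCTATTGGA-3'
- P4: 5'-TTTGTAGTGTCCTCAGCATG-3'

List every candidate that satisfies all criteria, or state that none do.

P1 (21 nt, A=2 T=4 G=7 C=8): 3' end GA has 1 G/C ✓; length 21 ✓; Tm = 2·6 + 4·15 = 72°C, outside 53–61°C ✗ — fails.
P2 (19 nt, A=8 T=3 G=7 C=1): 3' end GA has 1 G/C ✓; length 19 ✓; Tm = 2·11 + 4·8 = 54°C ✓ — passes.
P3 (15 nt, A=3 T=5 G=5 C=2): 3' end GA has 1 G/C ✓; length 15 ✓; Tm = 2·8 + 4·7 = 44°C, outside 53–61°C ✗ — fails.
P4 (20 nt, A=3 T=8 G=5 C=4): 3' end TG has 1 G/C ✓; length 20 ✓; Tm = 2·11 + 4·9 = 58°C ✓ — passes.

P2 and P4.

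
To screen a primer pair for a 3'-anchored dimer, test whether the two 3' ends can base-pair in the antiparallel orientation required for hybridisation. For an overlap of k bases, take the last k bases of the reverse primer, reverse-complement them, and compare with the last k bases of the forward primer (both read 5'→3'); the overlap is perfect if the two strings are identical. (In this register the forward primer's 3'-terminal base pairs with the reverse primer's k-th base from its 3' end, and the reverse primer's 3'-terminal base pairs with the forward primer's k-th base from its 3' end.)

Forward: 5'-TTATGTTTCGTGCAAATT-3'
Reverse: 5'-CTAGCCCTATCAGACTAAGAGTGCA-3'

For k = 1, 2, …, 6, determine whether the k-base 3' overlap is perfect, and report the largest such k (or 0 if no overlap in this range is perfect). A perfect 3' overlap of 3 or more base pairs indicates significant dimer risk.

Last 6 bases (5'→3') — forward …CAAATT, reverse …AGTGCA.
Reverse complement of the reverse primer's last 6 bases: TGCACT; its first k bases are the reverse complement of the reverse primer's last k bases, so a perfect k-base overlap needs the forward primer's last k bases to equal them.
Comparing (forward last k vs required): k=1: T vs T ✓; k=2: TT vs TG ✗; k=3: ATT vs TGC ✗; k=4: AATT vs TGCA ✗; k=5: AAATT vs TGCAC ✗; k=6: CAAATT vs TGCACT ✗.
Only k = 1 is perfect, so the longest perfect 3' overlap is 1.

Longest perfect overlap: 1 complementary base pair; below the dimer-risk threshold (threshold 3).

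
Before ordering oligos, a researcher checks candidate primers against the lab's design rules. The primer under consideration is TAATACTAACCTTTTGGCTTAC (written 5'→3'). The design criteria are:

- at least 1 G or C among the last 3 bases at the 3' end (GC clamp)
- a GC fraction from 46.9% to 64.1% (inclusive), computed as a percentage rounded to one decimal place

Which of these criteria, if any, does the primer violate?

Base counts: A=6, T=9, G=2, C=5 (length 22).
GC clamp: 3' end TAC has 1 G/C ✓
GC content: GC 7/22 = 31.8%, outside 46.9–64.1% ✗

Fails: GC content.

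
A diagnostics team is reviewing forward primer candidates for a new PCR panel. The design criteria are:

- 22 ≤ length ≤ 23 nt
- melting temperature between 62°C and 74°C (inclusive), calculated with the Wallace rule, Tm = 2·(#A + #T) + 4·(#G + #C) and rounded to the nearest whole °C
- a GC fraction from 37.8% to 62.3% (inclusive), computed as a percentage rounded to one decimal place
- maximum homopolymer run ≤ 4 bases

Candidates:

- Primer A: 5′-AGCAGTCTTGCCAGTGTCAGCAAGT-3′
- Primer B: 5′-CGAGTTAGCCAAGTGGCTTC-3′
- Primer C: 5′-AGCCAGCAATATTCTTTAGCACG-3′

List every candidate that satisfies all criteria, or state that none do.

Primer A (25 nt, A=6 T=6 G=7 C=6): length 25, outside 22–23 ✗; Tm = 2·12 + 4·13 = 76°C, outside 62–74°C ✗; GC 13/25 = 52.0% ✓; longest run = 2 ✓ — fails.
Primer B (20 nt, A=4 T=5 G=6 C=5): length 20, outside 22–23 ✗; Tm = 2·9 + 4·11 = 62°C ✓; GC 11/20 = 55.0% ✓; longest run = 2 ✓ — fails.
Primer C (23 nt, A=7 T=6 G=4 C=6): length 23 ✓; Tm = 2·13 + 4·10 = 66°C ✓; GC 10/23 = 43.5% ✓; longest run = 3 ✓ — passes.

Primer C only.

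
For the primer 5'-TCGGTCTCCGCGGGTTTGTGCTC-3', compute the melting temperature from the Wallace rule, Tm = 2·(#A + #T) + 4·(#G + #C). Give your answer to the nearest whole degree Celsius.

Base counts: A=0, T=8, G=8, C=7 (length 23).
Tm = 2·(0+8) + 4·(8+7) = 2·8 + 4·15 = 16 + 60 = 76°C.

76°C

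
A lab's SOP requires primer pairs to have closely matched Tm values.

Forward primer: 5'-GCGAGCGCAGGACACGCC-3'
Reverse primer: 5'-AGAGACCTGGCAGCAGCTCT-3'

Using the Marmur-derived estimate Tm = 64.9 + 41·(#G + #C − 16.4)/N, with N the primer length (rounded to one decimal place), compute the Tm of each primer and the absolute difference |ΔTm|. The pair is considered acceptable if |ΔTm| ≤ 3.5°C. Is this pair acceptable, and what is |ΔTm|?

|ΔTm| = 3.5°C; the pair is acceptable.

Forward: G+C = 14, N = 18 → Tm = 64.9 + 41·(14 − 16.4)/18 = 59.4°C.
Reverse: G+C = 12, N = 20 → Tm = 64.9 + 41·(12 − 16.4)/20 = 55.9°C.
|ΔTm| = |59.4 − 55.9| = 3.5°C, ≤ 3.5°C.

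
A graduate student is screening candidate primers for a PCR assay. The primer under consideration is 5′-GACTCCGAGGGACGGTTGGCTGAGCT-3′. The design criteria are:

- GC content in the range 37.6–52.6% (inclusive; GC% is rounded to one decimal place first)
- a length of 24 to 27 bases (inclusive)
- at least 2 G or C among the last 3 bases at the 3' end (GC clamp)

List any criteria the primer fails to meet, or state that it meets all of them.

Fails: GC content.

Base counts: A=4, T=5, G=11, C=6 (length 26).
GC content: GC 17/26 = 65.4%, outside 37.6–52.6% ✗
length: length 26 ✓
GC clamp: 3' end GCT has 2 G/C ✓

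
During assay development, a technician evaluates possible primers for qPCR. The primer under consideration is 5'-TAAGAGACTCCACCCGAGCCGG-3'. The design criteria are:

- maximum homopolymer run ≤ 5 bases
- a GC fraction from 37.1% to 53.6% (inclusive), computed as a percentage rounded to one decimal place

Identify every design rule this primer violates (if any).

Base counts: A=6, T=2, G=6, C=8 (length 22).
homopolymer run: longest run = 3 ✓
GC content: GC 14/22 = 63.6%, outside 37.1–53.6% ✗

Fails: GC content.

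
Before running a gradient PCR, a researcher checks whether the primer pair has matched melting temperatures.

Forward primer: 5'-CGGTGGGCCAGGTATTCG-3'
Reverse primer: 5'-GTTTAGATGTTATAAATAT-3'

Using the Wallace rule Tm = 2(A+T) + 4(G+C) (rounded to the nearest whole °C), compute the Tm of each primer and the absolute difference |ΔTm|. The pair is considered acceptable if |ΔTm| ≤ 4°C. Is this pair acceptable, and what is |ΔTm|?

Forward: A=2 T=4 G=8 C=4 → Tm = 2·6 + 4·12 = 60°C.
Reverse: A=7 T=9 G=3 C=0 → Tm = 2·16 + 4·3 = 44°C.
|ΔTm| = |60 − 44| = 16°C, > 4°C.

|ΔTm| = 16°C; the pair is not acceptable.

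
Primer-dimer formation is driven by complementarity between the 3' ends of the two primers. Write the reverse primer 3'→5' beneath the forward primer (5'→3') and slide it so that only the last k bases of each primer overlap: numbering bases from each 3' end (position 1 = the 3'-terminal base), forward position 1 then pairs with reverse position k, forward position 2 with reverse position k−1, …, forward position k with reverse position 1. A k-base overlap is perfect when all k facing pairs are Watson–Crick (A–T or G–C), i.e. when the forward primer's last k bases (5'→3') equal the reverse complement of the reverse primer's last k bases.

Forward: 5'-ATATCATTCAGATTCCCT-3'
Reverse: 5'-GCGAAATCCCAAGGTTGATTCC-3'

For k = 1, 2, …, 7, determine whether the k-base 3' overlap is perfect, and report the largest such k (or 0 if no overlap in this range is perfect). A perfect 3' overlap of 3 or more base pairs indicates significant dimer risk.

Last 7 bases (5'→3') — forward …ATTCCCT, reverse …TGATTCC.
Reverse complement of the reverse primer's last 7 bases: GGAATCA; its first k bases are the reverse complement of the reverse primer's last k bases, so a perfect k-base overlap needs the forward primer's last k bases to equal them.
Comparing (forward last k vs required): k=1: T vs G ✗; k=2: CT vs GG ✗; k=3: CCT vs GGA ✗; k=4: CCCT vs GGAA ✗; k=5: TCCCT vs GGAAT ✗; k=6: TTCCCT vs GGAATC ✗; k=7: ATTCCCT vs GGAATCA ✗.
No overlap length from 1 to 7 is perfect, so the longest perfect 3' overlap is 0.

Longest perfect overlap: 0 complementary base pairs; below the dimer-risk threshold (threshold 3).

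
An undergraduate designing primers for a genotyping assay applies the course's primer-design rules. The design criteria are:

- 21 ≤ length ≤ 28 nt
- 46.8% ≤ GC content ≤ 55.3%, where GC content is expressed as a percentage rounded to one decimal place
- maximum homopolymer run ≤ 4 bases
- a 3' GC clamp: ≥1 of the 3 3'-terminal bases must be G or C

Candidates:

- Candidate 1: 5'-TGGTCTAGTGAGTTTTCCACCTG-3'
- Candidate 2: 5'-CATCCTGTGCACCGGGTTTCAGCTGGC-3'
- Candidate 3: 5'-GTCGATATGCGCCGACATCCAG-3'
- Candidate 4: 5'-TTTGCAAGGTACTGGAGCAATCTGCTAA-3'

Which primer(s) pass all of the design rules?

Candidate 1 only.

Candidate 1 (23 nt, A=3 T=9 G=6 C=5): length 23 ✓; GC 11/23 = 47.8% ✓; longest run = 4 ✓; 3' end CTG has 2 G/C ✓ — passes.
Candidate 2 (27 nt, A=3 T=7 G=8 C=9): length 27 ✓; GC 17/27 = 63.0%, outside 46.8–55.3% ✗; longest run = 3 ✓; 3' end GGC has 3 G/C ✓ — fails.
Candidate 3 (22 nt, A=5 T=4 G=6 C=7): length 22 ✓; GC 13/22 = 59.1%, outside 46.8–55.3% ✗; longest run = 2 ✓; 3' end CAG has 2 G/C ✓ — fails.
Candidate 4 (28 nt, A=8 T=8 G=7 C=5): length 28 ✓; GC 12/28 = 42.9%, outside 46.8–55.3% ✗; longest run = 3 ✓; 3' end TAA has 0 G/C, need ≥1 ✗ — fails.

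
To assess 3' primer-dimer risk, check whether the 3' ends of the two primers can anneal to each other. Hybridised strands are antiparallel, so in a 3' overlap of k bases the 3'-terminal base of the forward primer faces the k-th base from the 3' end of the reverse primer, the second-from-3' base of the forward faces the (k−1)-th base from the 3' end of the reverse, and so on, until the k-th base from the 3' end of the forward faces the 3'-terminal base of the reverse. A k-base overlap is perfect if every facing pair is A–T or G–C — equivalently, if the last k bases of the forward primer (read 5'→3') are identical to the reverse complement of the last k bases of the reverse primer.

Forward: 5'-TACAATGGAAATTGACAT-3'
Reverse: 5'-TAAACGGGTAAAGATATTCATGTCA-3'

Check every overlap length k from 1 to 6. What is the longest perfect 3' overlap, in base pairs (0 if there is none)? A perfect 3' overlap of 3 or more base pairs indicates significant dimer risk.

Longest perfect overlap: 6 complementary base pairs; significant dimer risk (threshold 3).

Last 6 bases (5'→3') — forward …TGACAT, reverse …ATGTCA.
Reverse complement of the reverse primer's last 6 bases: TGACAT; its first k bases are the reverse complement of the reverse primer's last k bases, so a perfect k-base overlap needs the forward primer's last k bases to equal them.
Comparing (forward last k vs required): k=1: T vs T ✓; k=2: AT vs TG ✗; k=3: CAT vs TGA ✗; k=4: ACAT vs TGAC ✗; k=5: GACAT vs TGACA ✗; k=6: TGACAT vs TGACAT ✓.
Perfect overlaps at k = 1, 6; the largest is 6.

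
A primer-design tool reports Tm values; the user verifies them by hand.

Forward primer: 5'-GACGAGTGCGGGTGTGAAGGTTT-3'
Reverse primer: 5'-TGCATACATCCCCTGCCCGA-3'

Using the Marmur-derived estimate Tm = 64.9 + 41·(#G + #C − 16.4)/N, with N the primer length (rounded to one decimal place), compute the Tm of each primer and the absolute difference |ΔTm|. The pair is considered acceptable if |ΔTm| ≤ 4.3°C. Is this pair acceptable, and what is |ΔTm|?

Forward: G+C = 13, N = 23 → Tm = 64.9 + 41·(13 − 16.4)/23 = 58.8°C.
Reverse: G+C = 12, N = 20 → Tm = 64.9 + 41·(12 − 16.4)/20 = 55.9°C.
|ΔTm| = |58.8 − 55.9| = 2.9°C, ≤ 4.3°C.

|ΔTm| = 2.9°C; the pair is acceptable.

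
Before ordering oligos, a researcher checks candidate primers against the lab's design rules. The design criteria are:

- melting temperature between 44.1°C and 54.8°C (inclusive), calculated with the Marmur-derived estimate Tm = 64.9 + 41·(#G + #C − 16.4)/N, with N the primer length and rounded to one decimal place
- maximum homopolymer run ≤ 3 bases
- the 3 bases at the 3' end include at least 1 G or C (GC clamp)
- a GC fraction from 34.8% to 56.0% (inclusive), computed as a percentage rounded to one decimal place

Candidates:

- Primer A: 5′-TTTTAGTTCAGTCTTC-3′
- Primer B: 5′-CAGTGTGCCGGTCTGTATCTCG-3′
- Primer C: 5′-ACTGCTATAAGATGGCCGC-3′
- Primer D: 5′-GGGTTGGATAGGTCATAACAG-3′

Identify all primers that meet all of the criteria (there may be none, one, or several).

Primer A (16 nt, A=2 T=9 G=2 C=3): Tm = 64.9 + 41·(5 − 16.4)/16 = 35.7°C, outside 44.1–54.8°C ✗; longest run = 4, exceeds 3 ✗; 3' end TTC has 1 G/C ✓; GC 5/16 = 31.3%, outside 34.8–56.0% ✗ — fails.
Primer B (22 nt, A=2 T=7 G=7 C=6): Tm = 64.9 + 41·(13 − 16.4)/22 = 58.6°C, outside 44.1–54.8°C ✗; longest run = 2 ✓; 3' end TCG has 2 G/C ✓; GC 13/22 = 59.1%, outside 34.8–56.0% ✗ — fails.
Primer C (19 nt, A=5 T=4 G=5 C=5): Tm = 64.9 + 41·(10 − 16.4)/19 = 51.1°C ✓; longest run = 2 ✓; 3' end CGC has 3 G/C ✓; GC 10/19 = 52.6% ✓ — passes.
Primer D (21 nt, A=6 T=5 G=8 C=2): Tm = 64.9 + 41·(10 − 16.4)/21 = 52.4°C ✓; longest run = 3 ✓; 3' end CAG has 2 G/C ✓; GC 10/21 = 47.6% ✓ — passes.

Primer C and Primer D.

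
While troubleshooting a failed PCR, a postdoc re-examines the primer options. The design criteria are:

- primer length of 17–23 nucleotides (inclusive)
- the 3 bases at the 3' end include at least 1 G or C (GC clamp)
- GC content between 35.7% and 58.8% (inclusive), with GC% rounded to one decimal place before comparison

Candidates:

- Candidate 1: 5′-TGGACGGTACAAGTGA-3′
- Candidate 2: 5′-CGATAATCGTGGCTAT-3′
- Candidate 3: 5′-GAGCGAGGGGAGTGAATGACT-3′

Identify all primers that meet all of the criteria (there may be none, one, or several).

Candidate 3 only.

Candidate 1 (16 nt, A=5 T=3 G=6 C=2): length 16, outside 17–23 ✗; 3' end TGA has 1 G/C ✓; GC 8/16 = 50.0% ✓ — fails.
Candidate 2 (16 nt, A=4 T=5 G=4 C=3): length 16, outside 17–23 ✗; 3' end TAT has 0 G/C, need ≥1 ✗; GC 7/16 = 43.8% ✓ — fails.
Candidate 3 (21 nt, A=6 T=3 G=10 C=2): length 21 ✓; 3' end ACT has 1 G/C ✓; GC 12/21 = 57.1% ✓ — passes.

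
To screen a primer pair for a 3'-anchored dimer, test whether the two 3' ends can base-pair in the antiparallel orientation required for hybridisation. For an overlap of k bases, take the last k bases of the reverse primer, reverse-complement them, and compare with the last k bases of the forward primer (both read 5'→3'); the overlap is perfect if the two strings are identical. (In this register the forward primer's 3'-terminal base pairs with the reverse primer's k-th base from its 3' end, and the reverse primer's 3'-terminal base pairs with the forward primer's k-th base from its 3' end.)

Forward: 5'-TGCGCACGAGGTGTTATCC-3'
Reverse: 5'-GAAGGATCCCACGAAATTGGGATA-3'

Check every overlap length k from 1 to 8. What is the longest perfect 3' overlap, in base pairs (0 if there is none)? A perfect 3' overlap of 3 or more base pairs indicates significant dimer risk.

Last 8 bases (5'→3') — forward …TGTTATCC, reverse …TTGGGATA.
Reverse complement of the reverse primer's last 8 bases: TATCCCAA; its first k bases are the reverse complement of the reverse primer's last k bases, so a perfect k-base overlap needs the forward primer's last k bases to equal them.
Comparing (forward last k vs required): k=1: C vs T ✗; k=2: CC vs TA ✗; k=3: TCC vs TAT ✗; k=4: ATCC vs TATC ✗; k=5: TATCC vs TATCC ✓; k=6: TTATCC vs TATCCC ✗; k=7: GTTATCC vs TATCCCA ✗; k=8: TGTTATCC vs TATCCCAA ✗.
Only k = 5 is perfect, so the longest perfect 3' overlap is 5.

Longest perfect overlap: 5 complementary base pairs; significant dimer risk (threshold 3).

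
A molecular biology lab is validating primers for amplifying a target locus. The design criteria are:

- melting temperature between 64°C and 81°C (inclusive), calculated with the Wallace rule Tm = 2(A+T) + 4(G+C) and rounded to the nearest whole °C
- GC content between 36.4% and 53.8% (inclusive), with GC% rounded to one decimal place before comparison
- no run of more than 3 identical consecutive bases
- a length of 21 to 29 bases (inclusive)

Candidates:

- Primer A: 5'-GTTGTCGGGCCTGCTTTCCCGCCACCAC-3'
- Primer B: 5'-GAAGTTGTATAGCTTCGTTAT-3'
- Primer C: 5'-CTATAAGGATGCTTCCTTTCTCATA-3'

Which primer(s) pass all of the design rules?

None of the candidates satisfy all criteria.

Primer A (28 nt, A=2 T=7 G=7 C=12): Tm = 2·9 + 4·19 = 94°C, outside 64–81°C ✗; GC 19/28 = 67.9%, outside 36.4–53.8% ✗; longest run = 3 ✓; length 28 ✓ — fails.
Primer B (21 nt, A=5 T=9 G=5 C=2): Tm = 2·14 + 4·7 = 56°C, outside 64–81°C ✗; GC 7/21 = 33.3%, outside 36.4–53.8% ✗; longest run = 2 ✓; length 21 ✓ — fails.
Primer C (25 nt, A=6 T=10 G=3 C=6): Tm = 2·16 + 4·9 = 68°C ✓; GC 9/25 = 36.0%, outside 36.4–53.8% ✗; longest run = 3 ✓; length 25 ✓ — fails.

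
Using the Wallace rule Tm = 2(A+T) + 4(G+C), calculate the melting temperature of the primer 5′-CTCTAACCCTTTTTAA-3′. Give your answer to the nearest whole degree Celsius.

Base counts: A=4, T=7, G=0, C=5 (length 16).
Tm = 2·(4+7) + 4·(0+5) = 2·11 + 4·5 = 22 + 20 = 42°C.

42°C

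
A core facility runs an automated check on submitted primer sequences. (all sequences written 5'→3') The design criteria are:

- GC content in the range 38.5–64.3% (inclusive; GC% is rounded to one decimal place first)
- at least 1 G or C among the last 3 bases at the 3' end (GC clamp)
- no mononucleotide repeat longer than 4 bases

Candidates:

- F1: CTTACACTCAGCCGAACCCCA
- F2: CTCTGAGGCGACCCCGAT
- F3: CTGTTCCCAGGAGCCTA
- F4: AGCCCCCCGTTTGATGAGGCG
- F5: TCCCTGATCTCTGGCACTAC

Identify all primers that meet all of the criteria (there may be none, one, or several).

F1 (21 nt, A=6 T=3 G=2 C=10): GC 12/21 = 57.1% ✓; 3' end CCA has 2 G/C ✓; longest run = 4 ✓ — passes.
F2 (18 nt, A=3 T=3 G=5 C=7): GC 12/18 = 66.7%, outside 38.5–64.3% ✗; 3' end GAT has 1 G/C ✓; longest run = 4 ✓ — fails.
F3 (17 nt, A=3 T=4 G=4 C=6): GC 10/17 = 58.8% ✓; 3' end CTA has 1 G/C ✓; longest run = 3 ✓ — passes.
F4 (21 nt, A=3 T=4 G=7 C=7): GC 14/21 = 66.7%, outside 38.5–64.3% ✗; 3' end GCG has 3 G/C ✓; longest run = 6, exceeds 4 ✗ — fails.
F5 (20 nt, A=3 T=6 G=3 C=8): GC 11/20 = 55.0% ✓; 3' end TAC has 1 G/C ✓; longest run = 3 ✓ — passes.

F1, F3 and F5.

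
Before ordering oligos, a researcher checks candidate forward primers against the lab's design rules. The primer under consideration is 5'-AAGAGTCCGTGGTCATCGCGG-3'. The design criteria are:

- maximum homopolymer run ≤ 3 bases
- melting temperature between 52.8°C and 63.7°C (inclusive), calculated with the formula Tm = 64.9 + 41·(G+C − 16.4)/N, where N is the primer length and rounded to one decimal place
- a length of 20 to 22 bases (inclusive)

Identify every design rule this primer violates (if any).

Base counts: A=4, T=4, G=8, C=5 (length 21).
homopolymer run: longest run = 2 ✓
Tm: Tm = 64.9 + 41·(13 − 16.4)/21 = 58.3°C ✓
length: length 21 ✓

Meets all criteria.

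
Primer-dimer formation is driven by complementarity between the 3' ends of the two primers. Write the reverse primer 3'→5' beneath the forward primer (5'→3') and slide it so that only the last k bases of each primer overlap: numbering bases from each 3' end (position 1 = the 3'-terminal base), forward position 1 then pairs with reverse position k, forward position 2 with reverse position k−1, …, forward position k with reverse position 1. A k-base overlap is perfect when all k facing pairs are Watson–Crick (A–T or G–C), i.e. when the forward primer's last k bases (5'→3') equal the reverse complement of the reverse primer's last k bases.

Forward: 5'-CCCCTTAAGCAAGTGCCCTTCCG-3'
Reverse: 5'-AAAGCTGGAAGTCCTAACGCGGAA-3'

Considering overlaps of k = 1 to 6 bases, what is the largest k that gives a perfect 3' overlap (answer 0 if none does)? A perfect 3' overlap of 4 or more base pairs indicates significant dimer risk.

Longest perfect overlap: 5 complementary base pairs; significant dimer risk (threshold 4).

Last 6 bases (5'→3') — forward …CTTCCG, reverse …GCGGAA.
Reverse complement of the reverse primer's last 6 bases: TTCCGC; its first k bases are the reverse complement of the reverse primer's last k bases, so a perfect k-base overlap needs the forward primer's last k bases to equal them.
Comparing (forward last k vs required): k=1: G vs T ✗; k=2: CG vs TT ✗; k=3: CCG vs TTC ✗; k=4: TCCG vs TTCC ✗; k=5: TTCCG vs TTCCG ✓; k=6: CTTCCG vs TTCCGC ✗.
Only k = 5 is perfect, so the longest perfect 3' overlap is 5.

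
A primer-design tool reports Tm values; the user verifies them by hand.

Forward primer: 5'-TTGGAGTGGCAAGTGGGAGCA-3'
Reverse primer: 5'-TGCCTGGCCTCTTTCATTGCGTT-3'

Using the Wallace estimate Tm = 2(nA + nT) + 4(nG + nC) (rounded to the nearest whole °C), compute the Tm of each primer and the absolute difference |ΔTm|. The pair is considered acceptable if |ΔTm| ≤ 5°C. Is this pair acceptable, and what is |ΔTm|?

Forward: A=5 T=4 G=10 C=2 → Tm = 2·9 + 4·12 = 66°C.
Reverse: A=1 T=10 G=5 C=7 → Tm = 2·11 + 4·12 = 70°C.
|ΔTm| = |66 − 70| = 4°C, ≤ 5°C.

|ΔTm| = 4°C; the pair is acceptable.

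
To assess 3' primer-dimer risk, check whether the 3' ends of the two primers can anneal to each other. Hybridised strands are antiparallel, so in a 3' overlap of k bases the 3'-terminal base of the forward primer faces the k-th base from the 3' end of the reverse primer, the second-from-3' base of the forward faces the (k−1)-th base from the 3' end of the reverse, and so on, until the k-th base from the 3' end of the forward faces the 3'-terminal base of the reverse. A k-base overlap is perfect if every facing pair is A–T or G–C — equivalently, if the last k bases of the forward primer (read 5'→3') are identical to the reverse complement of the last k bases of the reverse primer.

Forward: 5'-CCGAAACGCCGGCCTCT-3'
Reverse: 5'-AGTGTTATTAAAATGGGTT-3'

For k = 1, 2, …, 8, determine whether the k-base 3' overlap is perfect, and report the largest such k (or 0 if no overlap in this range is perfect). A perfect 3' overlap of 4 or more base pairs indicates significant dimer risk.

Last 8 bases (5'→3') — forward …CGGCCTCT, reverse …AATGGGTT.
Reverse complement of the reverse primer's last 8 bases: AACCCATT; its first k bases are the reverse complement of the reverse primer's last k bases, so a perfect k-base overlap needs the forward primer's last k bases to equal them.
Comparing (forward last k vs required): k=1: T vs A ✗; k=2: CT vs AA ✗; k=3: TCT vs AAC ✗; k=4: CTCT vs AACC ✗; k=5: CCTCT vs AACCC ✗; k=6: GCCTCT vs AACCCA ✗; k=7: GGCCTCT vs AACCCAT ✗; k=8: CGGCCTCT vs AACCCATT ✗.
No overlap length from 1 to 8 is perfect, so the longest perfect 3' overlap is 0.

Longest perfect overlap: 0 complementary base pairs; below the dimer-risk threshold (threshold 4).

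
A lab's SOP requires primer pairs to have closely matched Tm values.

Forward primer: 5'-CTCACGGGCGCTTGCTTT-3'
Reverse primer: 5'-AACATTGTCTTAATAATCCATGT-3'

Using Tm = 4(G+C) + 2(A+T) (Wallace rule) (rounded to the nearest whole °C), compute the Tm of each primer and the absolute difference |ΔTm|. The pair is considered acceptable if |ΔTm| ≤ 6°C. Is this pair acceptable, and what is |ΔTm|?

|ΔTm| = 0°C; the pair is acceptable.

Forward: A=1 T=6 G=5 C=6 → Tm = 2·7 + 4·11 = 58°C.
Reverse: A=8 T=9 G=2 C=4 → Tm = 2·17 + 4·6 = 58°C.
|ΔTm| = |58 − 58| = 0°C, ≤ 6°C.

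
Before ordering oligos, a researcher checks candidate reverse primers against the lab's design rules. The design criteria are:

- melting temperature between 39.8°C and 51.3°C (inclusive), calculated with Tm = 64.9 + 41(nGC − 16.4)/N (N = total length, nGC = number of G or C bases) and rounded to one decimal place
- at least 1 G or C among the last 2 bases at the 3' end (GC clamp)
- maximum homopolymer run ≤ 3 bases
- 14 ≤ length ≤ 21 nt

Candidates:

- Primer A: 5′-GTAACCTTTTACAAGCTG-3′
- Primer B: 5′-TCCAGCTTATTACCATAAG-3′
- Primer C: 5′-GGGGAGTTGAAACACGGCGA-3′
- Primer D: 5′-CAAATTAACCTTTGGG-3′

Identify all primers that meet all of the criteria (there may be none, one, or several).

Primer B only.

Primer A (18 nt, A=5 T=6 G=3 C=4): Tm = 64.9 + 41·(7 − 16.4)/18 = 43.5°C ✓; 3' end TG has 1 G/C ✓; longest run = 4, exceeds 3 ✗; length 18 ✓ — fails.
Primer B (19 nt, A=6 T=6 G=2 C=5): Tm = 64.9 + 41·(7 − 16.4)/19 = 44.6°C ✓; 3' end AG has 1 G/C ✓; longest run = 2 ✓; length 19 ✓ — passes.
Primer C (20 nt, A=6 T=2 G=9 C=3): Tm = 64.9 + 41·(12 − 16.4)/20 = 55.9°C, outside 39.8–51.3°C ✗; 3' end GA has 1 G/C ✓; longest run = 4, exceeds 3 ✗; length 20 ✓ — fails.
Primer D (16 nt, A=5 T=5 G=3 C=3): Tm = 64.9 + 41·(6 − 16.4)/16 = 38.3°C, outside 39.8–51.3°C ✗; 3' end GG has 2 G/C ✓; longest run = 3 ✓; length 16 ✓ — fails.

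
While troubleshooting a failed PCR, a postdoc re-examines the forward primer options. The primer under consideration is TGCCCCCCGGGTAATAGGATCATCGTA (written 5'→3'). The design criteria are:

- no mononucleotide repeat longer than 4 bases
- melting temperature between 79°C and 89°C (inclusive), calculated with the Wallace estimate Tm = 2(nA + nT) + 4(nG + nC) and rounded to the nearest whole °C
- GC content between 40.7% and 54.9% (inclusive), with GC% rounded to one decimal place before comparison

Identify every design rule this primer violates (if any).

Base counts: A=6, T=6, G=7, C=8 (length 27).
homopolymer run: longest run = 6, exceeds 4 ✗
Tm: Tm = 2·12 + 4·15 = 84°C ✓
GC content: GC 15/27 = 55.6%, outside 40.7–54.9% ✗

Fails: homopolymer run, GC content.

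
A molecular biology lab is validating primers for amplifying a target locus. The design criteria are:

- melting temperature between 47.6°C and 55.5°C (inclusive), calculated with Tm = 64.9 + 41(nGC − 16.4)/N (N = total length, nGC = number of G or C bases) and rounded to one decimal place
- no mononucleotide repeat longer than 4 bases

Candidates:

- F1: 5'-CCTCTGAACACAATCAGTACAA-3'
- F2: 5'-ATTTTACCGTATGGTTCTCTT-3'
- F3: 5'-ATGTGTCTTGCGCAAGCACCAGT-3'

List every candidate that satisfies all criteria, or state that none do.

F1 (22 nt, A=9 T=4 G=2 C=7): Tm = 64.9 + 41·(9 − 16.4)/22 = 51.1°C ✓; longest run = 2 ✓ — passes.
F2 (21 nt, A=3 T=11 G=3 C=4): Tm = 64.9 + 41·(7 − 16.4)/21 = 46.5°C, outside 47.6–55.5°C ✗; longest run = 4 ✓ — fails.
F3 (23 nt, A=5 T=6 G=6 C=6): Tm = 64.9 + 41·(12 − 16.4)/23 = 57.1°C, outside 47.6–55.5°C ✗; longest run = 2 ✓ — fails.

F1 only.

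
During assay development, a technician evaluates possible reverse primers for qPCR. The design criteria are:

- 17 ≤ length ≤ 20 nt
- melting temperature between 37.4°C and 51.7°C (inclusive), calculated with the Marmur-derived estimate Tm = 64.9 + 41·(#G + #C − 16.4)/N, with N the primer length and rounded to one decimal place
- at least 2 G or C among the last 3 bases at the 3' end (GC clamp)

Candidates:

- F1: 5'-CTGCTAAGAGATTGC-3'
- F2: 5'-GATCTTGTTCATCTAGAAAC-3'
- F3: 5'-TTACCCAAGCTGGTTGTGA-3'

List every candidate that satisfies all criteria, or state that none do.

F1 (15 nt, A=4 T=4 G=4 C=3): length 15, outside 17–20 ✗; Tm = 64.9 + 41·(7 − 16.4)/15 = 39.2°C ✓; 3' end TGC has 2 G/C ✓ — fails.
F2 (20 nt, A=6 T=7 G=3 C=4): length 20 ✓; Tm = 64.9 + 41·(7 − 16.4)/20 = 45.6°C ✓; 3' end AAC has 1 G/C, need ≥2 ✗ — fails.
F3 (19 nt, A=4 T=6 G=5 C=4): length 19 ✓; Tm = 64.9 + 41·(9 − 16.4)/19 = 48.9°C ✓; 3' end TGA has 1 G/C, need ≥2 ✗ — fails.

None of the candidates satisfy all criteria.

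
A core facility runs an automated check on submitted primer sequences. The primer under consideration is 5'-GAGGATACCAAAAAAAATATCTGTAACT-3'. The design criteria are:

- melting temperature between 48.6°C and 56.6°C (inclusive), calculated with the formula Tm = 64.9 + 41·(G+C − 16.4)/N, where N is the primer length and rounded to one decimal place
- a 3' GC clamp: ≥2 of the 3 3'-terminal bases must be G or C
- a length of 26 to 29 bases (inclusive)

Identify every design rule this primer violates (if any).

Fails: GC clamp.

Base counts: A=14, T=6, G=4, C=4 (length 28).
Tm: Tm = 64.9 + 41·(8 − 16.4)/28 = 52.6°C ✓
GC clamp: 3' end ACT has 1 G/C, need ≥2 ✗
length: length 28 ✓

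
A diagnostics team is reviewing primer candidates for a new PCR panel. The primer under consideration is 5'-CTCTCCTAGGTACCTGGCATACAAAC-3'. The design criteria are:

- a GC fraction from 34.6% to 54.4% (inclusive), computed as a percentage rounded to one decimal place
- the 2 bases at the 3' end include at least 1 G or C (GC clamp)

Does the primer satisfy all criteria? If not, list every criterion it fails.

Base counts: A=7, T=6, G=4, C=9 (length 26).
GC content: GC 13/26 = 50.0% ✓
GC clamp: 3' end AC has 1 G/C ✓

Meets all criteria.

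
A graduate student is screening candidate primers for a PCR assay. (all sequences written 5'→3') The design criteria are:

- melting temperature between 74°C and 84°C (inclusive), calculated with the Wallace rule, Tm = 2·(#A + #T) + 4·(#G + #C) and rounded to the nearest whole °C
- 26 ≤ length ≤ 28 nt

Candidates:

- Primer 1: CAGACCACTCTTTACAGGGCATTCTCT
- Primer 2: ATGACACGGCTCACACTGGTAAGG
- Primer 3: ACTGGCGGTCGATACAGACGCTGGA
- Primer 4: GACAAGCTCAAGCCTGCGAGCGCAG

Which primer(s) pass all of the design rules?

Primer 1 (27 nt, A=6 T=8 G=4 C=9): Tm = 2·14 + 4·13 = 80°C ✓; length 27 ✓ — passes.
Primer 2 (24 nt, A=7 T=4 G=7 C=6): Tm = 2·11 + 4·13 = 74°C ✓; length 24, outside 26–28 ✗ — fails.
Primer 3 (25 nt, A=6 T=4 G=9 C=6): Tm = 2·10 + 4·15 = 80°C ✓; length 25, outside 26–28 ✗ — fails.
Primer 4 (25 nt, A=7 T=2 G=8 C=8): Tm = 2·9 + 4·16 = 82°C ✓; length 25, outside 26–28 ✗ — fails.

Primer 1 only.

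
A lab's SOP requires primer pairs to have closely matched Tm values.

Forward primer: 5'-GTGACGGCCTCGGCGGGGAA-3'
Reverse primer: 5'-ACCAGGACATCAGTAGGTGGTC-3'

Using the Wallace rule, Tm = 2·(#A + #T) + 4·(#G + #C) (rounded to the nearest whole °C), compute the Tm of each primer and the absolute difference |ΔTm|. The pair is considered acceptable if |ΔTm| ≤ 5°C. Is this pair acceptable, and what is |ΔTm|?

|ΔTm| = 2°C; the pair is acceptable.

Forward: A=3 T=2 G=10 C=5 → Tm = 2·5 + 4·15 = 70°C.
Reverse: A=6 T=4 G=7 C=5 → Tm = 2·10 + 4·12 = 68°C.
|ΔTm| = |70 − 68| = 2°C, ≤ 5°C.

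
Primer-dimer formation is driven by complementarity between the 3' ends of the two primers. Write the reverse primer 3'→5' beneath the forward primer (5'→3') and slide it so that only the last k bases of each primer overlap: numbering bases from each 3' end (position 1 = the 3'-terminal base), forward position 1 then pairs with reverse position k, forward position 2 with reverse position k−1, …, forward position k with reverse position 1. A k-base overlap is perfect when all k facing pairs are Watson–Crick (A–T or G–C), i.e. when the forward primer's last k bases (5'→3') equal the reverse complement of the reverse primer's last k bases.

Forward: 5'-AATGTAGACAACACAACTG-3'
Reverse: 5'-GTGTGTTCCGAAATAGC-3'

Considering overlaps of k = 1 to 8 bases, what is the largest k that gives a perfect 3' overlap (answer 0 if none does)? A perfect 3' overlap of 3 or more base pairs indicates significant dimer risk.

Longest perfect overlap: 1 complementary base pair; below the dimer-risk threshold (threshold 3).

Last 8 bases (5'→3') — forward …CACAACTG, reverse …GAAATAGC.
Reverse complement of the reverse primer's last 8 bases: GCTATTTC; its first k bases are the reverse complement of the reverse primer's last k bases, so a perfect k-base overlap needs the forward primer's last k bases to equal them.
Comparing (forward last k vs required): k=1: G vs G ✓; k=2: TG vs GC ✗; k=3: CTG vs GCT ✗; k=4: ACTG vs GCTA ✗; k=5: AACTG vs GCTAT ✗; k=6: CAACTG vs GCTATT ✗; k=7: ACAACTG vs GCTATTT ✗; k=8: CACAACTG vs GCTATTTC ✗.
Only k = 1 is perfect, so the longest perfect 3' overlap is 1.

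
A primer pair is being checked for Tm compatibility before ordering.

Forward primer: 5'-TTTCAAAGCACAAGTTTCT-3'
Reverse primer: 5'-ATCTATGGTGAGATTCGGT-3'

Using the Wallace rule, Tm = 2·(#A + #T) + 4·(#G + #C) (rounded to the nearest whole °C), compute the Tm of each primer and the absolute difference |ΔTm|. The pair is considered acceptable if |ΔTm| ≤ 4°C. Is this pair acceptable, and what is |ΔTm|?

|ΔTm| = 4°C; the pair is acceptable.

Forward: A=6 T=7 G=2 C=4 → Tm = 2·13 + 4·6 = 50°C.
Reverse: A=4 T=7 G=6 C=2 → Tm = 2·11 + 4·8 = 54°C.
|ΔTm| = |50 − 54| = 4°C, ≤ 4°C.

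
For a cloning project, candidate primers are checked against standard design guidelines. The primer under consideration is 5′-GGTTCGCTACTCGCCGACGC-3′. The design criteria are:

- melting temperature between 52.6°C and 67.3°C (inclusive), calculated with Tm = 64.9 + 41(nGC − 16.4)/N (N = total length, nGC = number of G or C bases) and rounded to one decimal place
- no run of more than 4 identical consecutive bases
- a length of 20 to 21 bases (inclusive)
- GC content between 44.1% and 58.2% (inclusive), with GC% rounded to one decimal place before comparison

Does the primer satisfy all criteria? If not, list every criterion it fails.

Base counts: A=2, T=4, G=6, C=8 (length 20).
Tm: Tm = 64.9 + 41·(14 − 16.4)/20 = 60.0°C ✓
homopolymer run: longest run = 2 ✓
length: length 20 ✓
GC content: GC 14/20 = 70.0%, outside 44.1–58.2% ✗

Fails: GC content.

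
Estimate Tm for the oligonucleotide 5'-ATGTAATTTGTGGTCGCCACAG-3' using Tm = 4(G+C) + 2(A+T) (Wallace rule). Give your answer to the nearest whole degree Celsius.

64°C

Base counts: A=5, T=7, G=6, C=4 (length 22).
Tm = 2·(5+7) + 4·(6+4) = 2·12 + 4·10 = 24 + 40 = 64°C.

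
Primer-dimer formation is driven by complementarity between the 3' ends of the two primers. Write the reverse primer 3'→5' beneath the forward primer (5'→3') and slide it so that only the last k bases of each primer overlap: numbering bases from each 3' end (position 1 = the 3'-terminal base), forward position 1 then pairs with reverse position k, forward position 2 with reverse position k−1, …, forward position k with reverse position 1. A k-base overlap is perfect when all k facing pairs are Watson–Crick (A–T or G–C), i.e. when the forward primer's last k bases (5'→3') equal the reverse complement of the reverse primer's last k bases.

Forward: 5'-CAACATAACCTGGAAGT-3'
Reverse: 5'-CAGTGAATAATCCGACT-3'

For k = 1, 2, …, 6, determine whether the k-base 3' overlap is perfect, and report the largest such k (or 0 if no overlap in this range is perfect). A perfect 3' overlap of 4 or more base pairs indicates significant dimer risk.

Longest perfect overlap: 3 complementary base pairs; below the dimer-risk threshold (threshold 4).

Last 6 bases (5'→3') — forward …GGAAGT, reverse …CCGACT.
Reverse complement of the reverse primer's last 6 bases: AGTCGG; its first k bases are the reverse complement of the reverse primer's last k bases, so a perfect k-base overlap needs the forward primer's last k bases to equal them.
Comparing (forward last k vs required): k=1: T vs A ✗; k=2: GT vs AG ✗; k=3: AGT vs AGT ✓; k=4: AAGT vs AGTC ✗; k=5: GAAGT vs AGTCG ✗; k=6: GGAAGT vs AGTCGG ✗.
Only k = 3 is perfect, so the longest perfect 3' overlap is 3.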